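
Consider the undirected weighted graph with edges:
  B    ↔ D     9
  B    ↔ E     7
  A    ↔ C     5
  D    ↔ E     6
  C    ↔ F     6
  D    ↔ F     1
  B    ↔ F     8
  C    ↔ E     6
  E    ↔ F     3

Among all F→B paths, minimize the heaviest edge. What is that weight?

Checking several routes:
F -> C -> E -> D -> B: max(6, 6, 6, 9) = 9
F -> E -> B: max(3, 7) = 7
F -> B: max(8) = 8
F -> D -> E -> B: max(1, 6, 7) = 7
F -> C -> E -> B: max(6, 6, 7) = 7
Best route has worst link 7.

7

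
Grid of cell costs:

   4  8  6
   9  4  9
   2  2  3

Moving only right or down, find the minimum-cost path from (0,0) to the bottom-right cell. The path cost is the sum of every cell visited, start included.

20

Cheapest: r0c0 r1c0 r2c0 r2c1 r2c2
  4 + 9 + 2 + 2 + 3 = 20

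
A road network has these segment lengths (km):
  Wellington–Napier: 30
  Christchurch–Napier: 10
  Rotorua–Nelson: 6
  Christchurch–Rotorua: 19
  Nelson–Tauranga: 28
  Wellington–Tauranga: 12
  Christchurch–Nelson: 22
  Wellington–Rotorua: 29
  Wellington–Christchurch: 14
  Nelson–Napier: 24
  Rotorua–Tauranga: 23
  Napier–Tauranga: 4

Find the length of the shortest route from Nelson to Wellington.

35

Some routes from Nelson to Wellington:
Nelson → Rotorua → Wellington: 6 + 29 = 35
Nelson → Rotorua → Christchurch → Wellington: 6 + 19 + 14 = 39
Nelson → Christchurch → Wellington: 22 + 14 = 36
The minimum is 35 km.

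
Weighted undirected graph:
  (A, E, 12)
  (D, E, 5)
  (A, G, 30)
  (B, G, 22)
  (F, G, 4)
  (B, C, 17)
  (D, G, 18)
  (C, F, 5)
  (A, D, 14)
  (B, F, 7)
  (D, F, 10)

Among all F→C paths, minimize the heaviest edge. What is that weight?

Paths from F to C:
F → D → E → A → G → B → C: max(10, 5, 12, 30, 22, 17) = 30
F → B → C: max(7, 17) = 17
F → D → G → B → C: max(10, 18, 22, 17) = 22
F → G → B → C: max(4, 22, 17) = 22
F → C: max(5) = 5
F → D → A → G → B → C: max(10, 14, 30, 22, 17) = 30
Best route has worst link 5.

5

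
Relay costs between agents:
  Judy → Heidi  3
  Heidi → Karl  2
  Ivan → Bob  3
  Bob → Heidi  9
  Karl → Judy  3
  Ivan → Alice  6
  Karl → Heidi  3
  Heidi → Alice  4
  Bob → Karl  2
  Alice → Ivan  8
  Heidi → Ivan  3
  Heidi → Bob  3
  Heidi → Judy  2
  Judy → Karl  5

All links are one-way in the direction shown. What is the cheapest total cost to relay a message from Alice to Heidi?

Routes from Alice to Heidi:
Alice→Ivan→Bob→Heidi: 8 + 3 + 9 = 20
Alice→Ivan→Bob→Karl→Judy→Heidi: 8 + 3 + 2 + 3 + 3 = 19
Alice→Ivan→Bob→Karl→Heidi: 8 + 3 + 2 + 3 = 16
The minimum is 16.

16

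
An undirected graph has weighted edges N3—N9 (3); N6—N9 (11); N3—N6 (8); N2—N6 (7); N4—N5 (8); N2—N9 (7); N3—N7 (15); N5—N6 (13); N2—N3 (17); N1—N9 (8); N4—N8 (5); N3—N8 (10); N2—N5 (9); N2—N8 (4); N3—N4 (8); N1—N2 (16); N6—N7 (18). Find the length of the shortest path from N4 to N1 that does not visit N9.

25

A few of the N4→N1 routes:
N4 → N3 → N6 → N2 → N1: 8 + 8 + 7 + 16 = 39
N4 → N3 → N2 → N1: 8 + 17 + 16 = 41
N4 → N5 → N2 → N1: 8 + 9 + 16 = 33
N4 → N5 → N6 → N2 → N1: 8 + 13 + 7 + 16 = 44
N4 → N8 → N2 → N1: 5 + 4 + 16 = 25
N4 → N3 → N8 → N2 → N1: 8 + 10 + 4 + 16 = 38
The minimum is 25.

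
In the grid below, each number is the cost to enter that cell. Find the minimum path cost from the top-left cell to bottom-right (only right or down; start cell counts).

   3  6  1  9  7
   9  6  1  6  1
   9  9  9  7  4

Path [0,0]→[0,1]→[0,2]→[1,2]→[1,3]→[1,4]→[2,4]: 3 + 6 + 1 + 1 + 6 + 1 + 4 = 22.
(Top row then right column would cost 31.)

22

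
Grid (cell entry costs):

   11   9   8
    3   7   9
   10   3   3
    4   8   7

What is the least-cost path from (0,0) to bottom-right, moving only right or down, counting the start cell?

Take [0,0] [1,0] [1,1] [2,1] [2,2] [3,2] for a total of 11 + 3 + 7 + 3 + 3 + 7 = 34.

34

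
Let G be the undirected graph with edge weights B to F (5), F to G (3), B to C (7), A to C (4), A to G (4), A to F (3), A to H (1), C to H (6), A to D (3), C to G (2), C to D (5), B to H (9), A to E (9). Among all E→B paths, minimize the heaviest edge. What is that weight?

Some routes from E to B:
E→A→H→C→G→F→B: max(9, 1, 6, 2, 3, 5) = 9
E→A→H→B: max(9, 1, 9) = 9
E→A→C→B: max(9, 4, 7) = 9
E→A→H→C→B: max(9, 1, 6, 7) = 9
The minimum achievable maximum is 9.

9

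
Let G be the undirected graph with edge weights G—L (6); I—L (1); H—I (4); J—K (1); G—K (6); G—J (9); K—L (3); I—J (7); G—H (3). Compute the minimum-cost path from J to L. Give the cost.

A few of the J→L routes:
J-G-L: 9 + 6 = 15
J-K-G-H-I-L: 1 + 6 + 3 + 4 + 1 = 15
J-K-L: 1 + 3 = 4
J-I-L: 7 + 1 = 8
J-K-G-L: 1 + 6 + 6 = 13
Best route has total 4.

4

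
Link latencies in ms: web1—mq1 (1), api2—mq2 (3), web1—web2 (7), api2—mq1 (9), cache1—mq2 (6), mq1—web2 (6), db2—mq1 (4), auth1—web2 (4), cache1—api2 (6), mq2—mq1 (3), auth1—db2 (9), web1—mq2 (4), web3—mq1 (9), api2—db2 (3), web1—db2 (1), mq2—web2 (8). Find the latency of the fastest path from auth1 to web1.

Some routes from auth1 to web1:
auth1 → web2 → web1: 4 + 7 = 11
auth1 → web2 → mq1 → db2 → web1: 4 + 6 + 4 + 1 = 15
auth1 → db2 → web1: 9 + 1 = 10
auth1 → web2 → mq1 → web1: 4 + 6 + 1 = 11
auth1 → db2 → mq1 → web1: 9 + 4 + 1 = 14
Best route has total 10 ms.

10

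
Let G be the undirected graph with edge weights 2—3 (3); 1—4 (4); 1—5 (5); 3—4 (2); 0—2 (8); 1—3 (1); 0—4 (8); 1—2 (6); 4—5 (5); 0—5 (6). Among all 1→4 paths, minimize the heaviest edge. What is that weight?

2

A few of the 1→4 routes:
1 → 2 → 0 → 5 → 4: max(6, 8, 6, 5) = 8
1 → 2 → 3 → 4: max(6, 3, 2) = 6
1 → 3 → 4: max(1, 2) = 2
1 → 4: max(4) = 4
1 → 5 → 4: max(5, 5) = 5
1 → 2 → 0 → 4: max(6, 8, 8) = 8
Smallest bottleneck: 2.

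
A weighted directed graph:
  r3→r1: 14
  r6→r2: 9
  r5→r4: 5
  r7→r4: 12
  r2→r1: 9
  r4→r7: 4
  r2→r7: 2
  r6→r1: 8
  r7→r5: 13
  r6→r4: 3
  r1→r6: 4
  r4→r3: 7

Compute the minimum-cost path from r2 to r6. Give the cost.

13

Routes from r2 to r6:
r2-r7-r5-r4-r3-r1-r6: 2 + 13 + 5 + 7 + 14 + 4 = 45
r2-r1-r6: 9 + 4 = 13
r2-r7-r4-r3-r1-r6: 2 + 12 + 7 + 14 + 4 = 39
Best route has total 13.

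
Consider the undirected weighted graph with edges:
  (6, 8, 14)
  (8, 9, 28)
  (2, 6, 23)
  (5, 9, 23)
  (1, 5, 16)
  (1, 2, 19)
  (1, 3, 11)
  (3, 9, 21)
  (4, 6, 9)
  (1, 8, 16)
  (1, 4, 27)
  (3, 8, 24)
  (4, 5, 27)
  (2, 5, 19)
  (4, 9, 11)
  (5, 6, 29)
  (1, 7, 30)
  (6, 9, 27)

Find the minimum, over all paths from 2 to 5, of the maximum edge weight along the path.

19

Some routes from 2 to 5:
2→5: max(19) = 19
2→1→3→9→5: max(19, 11, 21, 23) = 23
2→6→4→9→5: max(23, 9, 11, 23) = 23
2→1→5: max(19, 16) = 19
2→1→8→6→4→9→5: max(19, 16, 14, 9, 11, 23) = 23
2→6→4→9→3→1→5: max(23, 9, 11, 21, 11, 16) = 23
Smallest bottleneck: 19.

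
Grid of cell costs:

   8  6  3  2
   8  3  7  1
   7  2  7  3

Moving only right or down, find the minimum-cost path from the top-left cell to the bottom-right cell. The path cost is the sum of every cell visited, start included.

Cheapest: [0,0] -> [0,1] -> [0,2] -> [0,3] -> [1,3] -> [2,3]
  8 + 6 + 3 + 2 + 1 + 3 = 23

23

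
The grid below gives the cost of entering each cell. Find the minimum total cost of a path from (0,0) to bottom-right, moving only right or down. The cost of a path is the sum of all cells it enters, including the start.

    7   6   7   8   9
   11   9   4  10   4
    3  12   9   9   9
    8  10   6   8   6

Path (0,0) → (0,1) → (0,2) → (1,2) → (1,3) → (1,4) → (2,4) → (3,4): 7 + 6 + 7 + 4 + 10 + 4 + 9 + 6 = 53.

53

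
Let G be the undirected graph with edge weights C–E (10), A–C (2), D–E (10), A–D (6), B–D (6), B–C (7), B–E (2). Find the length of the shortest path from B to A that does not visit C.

12

Routes from B to A avoiding C:
B - E - D - A: 2 + 10 + 6 = 18
B - D - A: 6 + 6 = 12
Shortest: 12.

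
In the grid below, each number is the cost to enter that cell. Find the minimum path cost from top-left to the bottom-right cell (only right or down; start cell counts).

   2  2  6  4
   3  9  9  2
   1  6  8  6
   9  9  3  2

Take (0,0)→(0,1)→(0,2)→(0,3)→(1,3)→(2,3)→(3,3) for a total of 2 + 2 + 6 + 4 + 2 + 6 + 2 = 24.

24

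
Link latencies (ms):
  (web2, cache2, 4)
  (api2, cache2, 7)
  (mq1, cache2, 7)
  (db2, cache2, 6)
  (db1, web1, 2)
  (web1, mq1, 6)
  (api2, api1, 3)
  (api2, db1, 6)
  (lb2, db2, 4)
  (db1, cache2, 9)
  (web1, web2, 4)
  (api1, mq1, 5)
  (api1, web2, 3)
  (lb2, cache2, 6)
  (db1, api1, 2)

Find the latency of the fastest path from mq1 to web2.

Checking several routes:
mq1 → web1 → web2: 6 + 4 = 10
mq1 → web1 → db1 → api1 → web2: 6 + 2 + 2 + 3 = 13
mq1 → cache2 → web2: 7 + 4 = 11
mq1 → api1 → web2: 5 + 3 = 8
mq1 → api1 → db1 → web1 → web2: 5 + 2 + 2 + 4 = 13
Best route has total 8 ms.

8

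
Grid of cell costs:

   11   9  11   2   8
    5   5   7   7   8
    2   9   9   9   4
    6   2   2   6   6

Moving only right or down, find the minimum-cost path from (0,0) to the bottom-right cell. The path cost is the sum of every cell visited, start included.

Take r0c0→r1c0→r2c0→r3c0→r3c1→r3c2→r3c3→r3c4 for a total of 11 + 5 + 2 + 6 + 2 + 2 + 6 + 6 = 40.

40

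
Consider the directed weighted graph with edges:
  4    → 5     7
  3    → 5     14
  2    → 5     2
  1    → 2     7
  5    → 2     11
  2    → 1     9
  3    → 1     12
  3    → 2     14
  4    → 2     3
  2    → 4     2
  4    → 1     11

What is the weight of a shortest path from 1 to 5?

Routes from 1 to 5:
1 → 2 → 5: 7 + 2 = 9
1 → 2 → 4 → 5: 7 + 2 + 7 = 16
Best route has total 9.

9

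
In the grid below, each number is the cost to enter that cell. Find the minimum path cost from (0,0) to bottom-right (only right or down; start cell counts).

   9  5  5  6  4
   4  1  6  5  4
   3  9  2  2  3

Best path: (0,0) -> (1,0) -> (1,1) -> (1,2) -> (2,2) -> (2,3) -> (2,4)
Cost: 9 + 4 + 1 + 6 + 2 + 2 + 3 = 27
(Top row then right column would cost 36.)

27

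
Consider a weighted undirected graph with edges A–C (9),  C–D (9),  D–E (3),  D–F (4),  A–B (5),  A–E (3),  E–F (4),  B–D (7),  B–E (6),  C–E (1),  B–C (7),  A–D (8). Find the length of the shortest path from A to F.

A few of the A→F routes:
A-C-E-F: 9 + 1 + 4 = 14
A-E-F: 3 + 4 = 7
A-D-F: 8 + 4 = 12
A-B-E-F: 5 + 6 + 4 = 15
A-E-D-F: 3 + 3 + 4 = 10
A-D-E-F: 8 + 3 + 4 = 15
Shortest: 7.

7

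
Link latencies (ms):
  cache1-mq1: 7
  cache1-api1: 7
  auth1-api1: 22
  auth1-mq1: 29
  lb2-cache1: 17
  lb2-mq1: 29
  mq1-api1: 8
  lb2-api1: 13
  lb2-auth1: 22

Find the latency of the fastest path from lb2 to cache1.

17

Comparing a few candidate routes:
lb2 -> api1 -> cache1: 13 + 7 = 20
lb2 -> mq1 -> cache1: 29 + 7 = 36
lb2 -> cache1: 17
lb2 -> mq1 -> api1 -> cache1: 29 + 8 + 7 = 44
lb2 -> api1 -> mq1 -> cache1: 13 + 8 + 7 = 28
Best route has total 17 ms.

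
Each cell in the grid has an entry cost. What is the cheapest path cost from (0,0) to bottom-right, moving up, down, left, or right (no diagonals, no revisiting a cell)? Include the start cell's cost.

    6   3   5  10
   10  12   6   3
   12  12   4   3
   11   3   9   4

30

Path [0,0]→[0,1]→[0,2]→[1,2]→[1,3]→[2,3]→[3,3]: 6 + 3 + 5 + 6 + 3 + 3 + 4 = 30.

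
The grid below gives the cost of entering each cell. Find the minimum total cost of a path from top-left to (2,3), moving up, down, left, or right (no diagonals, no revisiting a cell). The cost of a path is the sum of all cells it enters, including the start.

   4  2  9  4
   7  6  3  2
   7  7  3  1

One optimal route is r0c0 -> r0c1 -> r1c1 -> r1c2 -> r1c3 -> r2c3.
Its cost is 4 + 2 + 6 + 3 + 2 + 1 = 18.

18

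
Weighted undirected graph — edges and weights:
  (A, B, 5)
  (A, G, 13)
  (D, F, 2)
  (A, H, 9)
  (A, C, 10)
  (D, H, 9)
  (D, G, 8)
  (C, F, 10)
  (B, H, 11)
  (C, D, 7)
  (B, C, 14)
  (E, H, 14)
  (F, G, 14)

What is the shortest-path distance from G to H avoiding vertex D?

Some routes from G to H avoiding D:
G -> F -> C -> B -> H: 14 + 10 + 14 + 11 = 49
G -> F -> C -> A -> B -> H: 14 + 10 + 10 + 5 + 11 = 50
G -> A -> C -> B -> H: 13 + 10 + 14 + 11 = 48
G -> A -> H: 13 + 9 = 22
G -> A -> B -> H: 13 + 5 + 11 = 29
G -> F -> C -> A -> H: 14 + 10 + 10 + 9 = 43
Best route has total 22.

22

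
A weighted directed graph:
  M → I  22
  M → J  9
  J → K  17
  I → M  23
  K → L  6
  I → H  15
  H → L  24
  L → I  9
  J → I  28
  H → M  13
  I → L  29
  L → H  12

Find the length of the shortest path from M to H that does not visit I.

44

Candidate routes:
M -> J -> K -> L -> H: 9 + 17 + 6 + 12 = 44
Shortest: 44.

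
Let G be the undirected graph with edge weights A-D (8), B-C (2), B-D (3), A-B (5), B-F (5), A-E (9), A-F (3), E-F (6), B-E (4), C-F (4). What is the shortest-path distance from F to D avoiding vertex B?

11

Paths from F to D avoiding B:
F - E - A - D: 6 + 9 + 8 = 23
F - A - D: 3 + 8 = 11
Best route has total 11.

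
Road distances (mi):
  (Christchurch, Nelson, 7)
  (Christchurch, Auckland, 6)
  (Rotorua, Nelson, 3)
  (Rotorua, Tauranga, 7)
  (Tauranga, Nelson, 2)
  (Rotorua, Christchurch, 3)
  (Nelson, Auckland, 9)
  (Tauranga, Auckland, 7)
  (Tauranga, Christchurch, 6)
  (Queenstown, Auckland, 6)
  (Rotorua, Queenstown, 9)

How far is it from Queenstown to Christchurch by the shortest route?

A few of the Queenstown→Christchurch routes:
Queenstown→Auckland→Tauranga→Christchurch: 6 + 7 + 6 = 19
Queenstown→Rotorua→Nelson→Christchurch: 9 + 3 + 7 = 19
Queenstown→Auckland→Nelson→Rotorua→Christchurch: 6 + 9 + 3 + 3 = 21
Queenstown→Auckland→Christchurch: 6 + 6 = 12
Queenstown→Rotorua→Nelson→Tauranga→Christchurch: 9 + 3 + 2 + 6 = 20
Queenstown→Rotorua→Christchurch: 9 + 3 = 12
Best route has total 12 mi.

12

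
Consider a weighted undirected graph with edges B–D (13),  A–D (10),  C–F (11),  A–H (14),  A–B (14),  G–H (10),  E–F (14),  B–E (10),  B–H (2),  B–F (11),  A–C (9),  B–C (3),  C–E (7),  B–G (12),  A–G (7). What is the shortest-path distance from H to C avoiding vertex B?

Candidate routes:
H→G→A→C: 10 + 7 + 9 = 26
H→A→C: 14 + 9 = 23
Shortest: 23.

23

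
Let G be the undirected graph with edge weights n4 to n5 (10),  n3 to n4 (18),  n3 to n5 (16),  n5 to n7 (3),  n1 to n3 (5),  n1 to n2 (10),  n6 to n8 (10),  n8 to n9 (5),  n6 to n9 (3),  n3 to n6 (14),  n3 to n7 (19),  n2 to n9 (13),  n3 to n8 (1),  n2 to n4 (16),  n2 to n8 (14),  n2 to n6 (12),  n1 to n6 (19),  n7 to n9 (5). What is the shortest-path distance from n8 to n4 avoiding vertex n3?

A few of the n8→n4 routes:
n8 -> n2 -> n4: 14 + 16 = 30
n8 -> n6 -> n9 -> n7 -> n5 -> n4: 10 + 3 + 5 + 3 + 10 = 31
n8 -> n9 -> n7 -> n5 -> n4: 5 + 5 + 3 + 10 = 23
n8 -> n9 -> n2 -> n4: 5 + 13 + 16 = 34
The minimum is 23.

23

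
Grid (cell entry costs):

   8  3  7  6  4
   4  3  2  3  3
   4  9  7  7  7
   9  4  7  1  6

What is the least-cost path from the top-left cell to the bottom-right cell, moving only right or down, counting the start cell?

Take r0c0→r0c1→r1c1→r1c2→r1c3→r2c3→r3c3→r3c4 for a total of 8 + 3 + 3 + 2 + 3 + 7 + 1 + 6 = 33.
(Top row then right column would cost 44.)

33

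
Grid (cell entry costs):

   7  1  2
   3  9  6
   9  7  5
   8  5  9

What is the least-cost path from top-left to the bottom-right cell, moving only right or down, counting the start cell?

One optimal route is (0,0) (0,1) (0,2) (1,2) (2,2) (3,2).
Its cost is 7 + 1 + 2 + 6 + 5 + 9 = 30.

30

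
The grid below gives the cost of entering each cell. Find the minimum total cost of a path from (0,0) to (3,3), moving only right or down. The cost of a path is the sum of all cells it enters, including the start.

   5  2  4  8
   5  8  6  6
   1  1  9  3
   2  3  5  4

Best path: (0,0) -> (1,0) -> (2,0) -> (2,1) -> (3,1) -> (3,2) -> (3,3)
Cost: 5 + 5 + 1 + 1 + 3 + 5 + 4 = 24

24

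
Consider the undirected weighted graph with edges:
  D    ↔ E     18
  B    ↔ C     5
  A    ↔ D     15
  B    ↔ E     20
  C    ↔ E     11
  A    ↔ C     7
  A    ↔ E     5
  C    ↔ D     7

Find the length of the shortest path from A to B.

12

Checking several routes:
A → C → E → B: 7 + 11 + 20 = 38
A → E → D → C → B: 5 + 18 + 7 + 5 = 35
A → D → C → B: 15 + 7 + 5 = 27
A → C → B: 7 + 5 = 12
A → E → B: 5 + 20 = 25
A → E → C → B: 5 + 11 + 5 = 21
The minimum is 12.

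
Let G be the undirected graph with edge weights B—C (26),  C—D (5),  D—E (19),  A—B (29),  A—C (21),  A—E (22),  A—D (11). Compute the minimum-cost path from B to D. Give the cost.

31

A few of the B→D routes:
B→A→C→D: 29 + 21 + 5 = 55
B→C→D: 26 + 5 = 31
B→A→E→D: 29 + 22 + 19 = 70
B→A→D: 29 + 11 = 40
B→C→A→D: 26 + 21 + 11 = 58
The minimum is 31.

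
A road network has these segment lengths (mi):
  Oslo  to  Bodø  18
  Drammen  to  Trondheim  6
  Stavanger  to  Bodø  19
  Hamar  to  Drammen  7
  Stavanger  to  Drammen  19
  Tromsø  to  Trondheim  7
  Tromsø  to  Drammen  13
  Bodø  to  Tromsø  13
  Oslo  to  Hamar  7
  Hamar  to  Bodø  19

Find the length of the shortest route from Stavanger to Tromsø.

Some routes from Stavanger to Tromsø:
Stavanger→Drammen→Trondheim→Tromsø: 19 + 6 + 7 = 32
Stavanger→Drammen→Tromsø: 19 + 13 = 32
Stavanger→Bodø→Tromsø: 19 + 13 = 32
Best route has total 32 mi.

32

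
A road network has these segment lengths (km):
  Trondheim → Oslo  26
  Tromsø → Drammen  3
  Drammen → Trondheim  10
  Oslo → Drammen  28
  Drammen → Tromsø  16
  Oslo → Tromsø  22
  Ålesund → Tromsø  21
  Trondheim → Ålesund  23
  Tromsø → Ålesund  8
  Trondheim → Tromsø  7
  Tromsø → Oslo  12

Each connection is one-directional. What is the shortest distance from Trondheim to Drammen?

Paths from Trondheim to Drammen:
Trondheim → Tromsø → Oslo → Drammen: 7 + 12 + 28 = 47
Trondheim → Oslo → Tromsø → Drammen: 26 + 22 + 3 = 51
Trondheim → Ålesund → Tromsø → Oslo → Drammen: 23 + 21 + 12 + 28 = 84
Trondheim → Oslo → Drammen: 26 + 28 = 54
Trondheim → Tromsø → Drammen: 7 + 3 = 10
Trondheim → Ålesund → Tromsø → Drammen: 23 + 21 + 3 = 47
The minimum is 10 km.

10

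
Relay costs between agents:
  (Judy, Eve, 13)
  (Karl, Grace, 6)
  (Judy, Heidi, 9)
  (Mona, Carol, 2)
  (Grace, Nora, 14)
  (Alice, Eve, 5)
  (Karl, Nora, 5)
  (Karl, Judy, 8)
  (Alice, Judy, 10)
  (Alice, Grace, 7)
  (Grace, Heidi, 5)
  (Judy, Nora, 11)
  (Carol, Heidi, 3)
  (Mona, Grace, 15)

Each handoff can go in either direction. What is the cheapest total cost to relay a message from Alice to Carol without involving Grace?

Routes from Alice to Carol avoiding Grace:
Alice-Eve-Judy-Heidi-Carol: 5 + 13 + 9 + 3 = 30
Alice-Judy-Heidi-Carol: 10 + 9 + 3 = 22
Shortest: 22.

22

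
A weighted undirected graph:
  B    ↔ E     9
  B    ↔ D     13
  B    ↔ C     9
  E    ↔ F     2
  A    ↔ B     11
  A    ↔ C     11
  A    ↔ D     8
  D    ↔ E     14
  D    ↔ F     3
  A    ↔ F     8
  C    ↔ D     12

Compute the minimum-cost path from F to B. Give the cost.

11

A few of the F→B routes:
F→D→C→B: 3 + 12 + 9 = 24
F→E→B: 2 + 9 = 11
F→A→B: 8 + 11 = 19
F→D→A→B: 3 + 8 + 11 = 22
F→D→B: 3 + 13 = 16
F→D→E→B: 3 + 14 + 9 = 26
The minimum is 11.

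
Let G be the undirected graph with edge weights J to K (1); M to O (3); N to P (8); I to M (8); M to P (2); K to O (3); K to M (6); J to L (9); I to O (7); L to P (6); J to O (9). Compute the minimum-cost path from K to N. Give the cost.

A few of the K→N routes:
K - M - P - N: 6 + 2 + 8 = 16
K - O - M - P - N: 3 + 3 + 2 + 8 = 16
K - J - O - M - P - N: 1 + 9 + 3 + 2 + 8 = 23
Shortest: 16.

16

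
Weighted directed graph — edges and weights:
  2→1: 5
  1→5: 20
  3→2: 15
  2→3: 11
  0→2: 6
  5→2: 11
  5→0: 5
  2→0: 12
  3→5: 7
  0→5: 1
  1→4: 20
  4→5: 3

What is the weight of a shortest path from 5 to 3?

22

Paths from 5 to 3:
5→2→3: 11 + 11 = 22
5→0→2→3: 5 + 6 + 11 = 22
The minimum is 22.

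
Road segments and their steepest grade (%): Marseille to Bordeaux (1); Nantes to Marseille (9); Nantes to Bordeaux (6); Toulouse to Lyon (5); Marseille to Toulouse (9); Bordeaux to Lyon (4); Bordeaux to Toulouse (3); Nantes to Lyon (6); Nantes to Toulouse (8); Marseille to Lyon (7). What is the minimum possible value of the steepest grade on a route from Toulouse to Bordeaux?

3

Checking several routes:
Toulouse → Lyon → Bordeaux: max(5, 4) = 5
Toulouse → Bordeaux: max(3) = 3
Toulouse → Lyon → Nantes → Bordeaux: max(5, 6, 6) = 6
The minimum achievable maximum is 3%.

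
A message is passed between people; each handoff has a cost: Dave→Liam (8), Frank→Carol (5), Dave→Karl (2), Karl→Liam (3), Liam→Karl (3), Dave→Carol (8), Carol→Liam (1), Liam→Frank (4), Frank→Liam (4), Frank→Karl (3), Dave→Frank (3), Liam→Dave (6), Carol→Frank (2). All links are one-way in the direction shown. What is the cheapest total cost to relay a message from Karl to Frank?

7

Paths from Karl to Frank:
Karl -> Liam -> Dave -> Carol -> Frank: 3 + 6 + 8 + 2 = 19
Karl -> Liam -> Dave -> Frank: 3 + 6 + 3 = 12
Karl -> Liam -> Frank: 3 + 4 = 7
The minimum is 7.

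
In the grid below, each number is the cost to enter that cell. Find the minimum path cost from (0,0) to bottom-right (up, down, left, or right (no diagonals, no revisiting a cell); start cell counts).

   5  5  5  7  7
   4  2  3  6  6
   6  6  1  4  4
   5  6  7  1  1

Cheapest: [0,0] → [1,0] → [1,1] → [1,2] → [2,2] → [2,3] → [3,3] → [3,4]
  5 + 4 + 2 + 3 + 1 + 4 + 1 + 1 = 21

21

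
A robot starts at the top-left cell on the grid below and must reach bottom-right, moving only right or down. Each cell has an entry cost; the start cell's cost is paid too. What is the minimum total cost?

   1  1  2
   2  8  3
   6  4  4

11

Path (0,0) -> (0,1) -> (0,2) -> (1,2) -> (2,2): 1 + 1 + 2 + 3 + 4 = 11.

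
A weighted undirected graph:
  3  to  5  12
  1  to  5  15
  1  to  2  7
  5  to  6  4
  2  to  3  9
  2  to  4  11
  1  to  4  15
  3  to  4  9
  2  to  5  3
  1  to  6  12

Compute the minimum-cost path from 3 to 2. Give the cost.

Comparing a few candidate routes:
3 - 2: 9
3 - 5 - 6 - 1 - 2: 12 + 4 + 12 + 7 = 35
3 - 5 - 1 - 2: 12 + 15 + 7 = 34
3 - 4 - 2: 9 + 11 = 20
3 - 5 - 2: 12 + 3 = 15
3 - 4 - 1 - 2: 9 + 15 + 7 = 31
The minimum is 9.

9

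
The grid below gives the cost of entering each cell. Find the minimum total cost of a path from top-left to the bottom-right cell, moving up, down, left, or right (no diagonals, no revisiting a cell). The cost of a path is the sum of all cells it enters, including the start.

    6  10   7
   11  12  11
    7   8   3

35

Best path: r0c0 -> r1c0 -> r2c0 -> r2c1 -> r2c2
Cost: 6 + 11 + 7 + 8 + 3 = 35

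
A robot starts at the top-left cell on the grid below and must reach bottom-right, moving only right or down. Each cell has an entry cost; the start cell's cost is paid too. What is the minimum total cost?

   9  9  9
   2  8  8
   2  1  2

16

Path (0,0) → (1,0) → (2,0) → (2,1) → (2,2): 9 + 2 + 2 + 1 + 2 = 16.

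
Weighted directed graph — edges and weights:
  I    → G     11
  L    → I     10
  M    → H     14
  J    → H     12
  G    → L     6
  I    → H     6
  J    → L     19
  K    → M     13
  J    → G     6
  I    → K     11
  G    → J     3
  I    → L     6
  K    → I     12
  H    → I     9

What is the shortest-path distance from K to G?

23

Paths from K to G:
K -> M -> H -> I -> G: 13 + 14 + 9 + 11 = 47
K -> I -> G: 12 + 11 = 23
Shortest: 23.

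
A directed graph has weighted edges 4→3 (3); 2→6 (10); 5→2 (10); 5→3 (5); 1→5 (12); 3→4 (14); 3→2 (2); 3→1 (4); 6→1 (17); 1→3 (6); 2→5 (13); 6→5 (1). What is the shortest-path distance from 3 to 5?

A few of the 3→5 routes:
3 -> 1 -> 5: 4 + 12 = 16
3 -> 2 -> 6 -> 5: 2 + 10 + 1 = 13
3 -> 2 -> 5: 2 + 13 = 15
The minimum is 13.

13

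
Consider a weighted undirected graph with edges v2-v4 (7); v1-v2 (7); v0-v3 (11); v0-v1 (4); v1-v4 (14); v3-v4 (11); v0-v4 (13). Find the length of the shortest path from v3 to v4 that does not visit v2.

11

Candidate routes:
v3 - v0 - v4: 11 + 13 = 24
v3 - v4: 11
v3 - v0 - v1 - v4: 11 + 4 + 14 = 29
Shortest: 11.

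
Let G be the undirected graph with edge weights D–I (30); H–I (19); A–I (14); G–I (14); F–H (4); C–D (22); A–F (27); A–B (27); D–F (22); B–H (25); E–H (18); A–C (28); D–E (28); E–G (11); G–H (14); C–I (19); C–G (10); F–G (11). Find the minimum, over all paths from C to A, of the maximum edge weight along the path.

14

Comparing a few candidate routes:
C - G - H - I - A: max(10, 14, 19, 14) = 19
C - G - F - H - I - A: max(10, 11, 4, 19, 14) = 19
C - G - I - A: max(10, 14, 14) = 14
C - G - E - H - I - A: max(10, 11, 18, 19, 14) = 19
Best route has worst link 14.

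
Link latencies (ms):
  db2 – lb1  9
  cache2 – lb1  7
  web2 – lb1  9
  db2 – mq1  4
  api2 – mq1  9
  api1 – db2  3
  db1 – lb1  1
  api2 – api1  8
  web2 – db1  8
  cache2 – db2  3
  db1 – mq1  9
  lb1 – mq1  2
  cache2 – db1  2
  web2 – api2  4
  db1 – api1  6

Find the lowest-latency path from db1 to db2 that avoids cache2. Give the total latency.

7

Comparing a few candidate routes:
db1→lb1→db2: 1 + 9 = 10
db1→api1→db2: 6 + 3 = 9
db1→lb1→mq1→db2: 1 + 2 + 4 = 7
The minimum is 7 ms.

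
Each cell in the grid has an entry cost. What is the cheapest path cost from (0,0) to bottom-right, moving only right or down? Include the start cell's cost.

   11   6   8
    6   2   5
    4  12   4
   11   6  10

Take [0,0]→[0,1]→[1,1]→[1,2]→[2,2]→[3,2] for a total of 11 + 6 + 2 + 5 + 4 + 10 = 38.
For comparison, the top-then-right route costs 44.

38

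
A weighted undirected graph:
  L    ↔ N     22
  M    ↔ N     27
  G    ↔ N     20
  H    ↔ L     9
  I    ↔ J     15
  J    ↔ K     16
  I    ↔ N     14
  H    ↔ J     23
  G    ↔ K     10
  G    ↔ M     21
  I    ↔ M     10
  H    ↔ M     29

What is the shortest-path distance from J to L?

Checking several routes:
J → I → M → N → L: 15 + 10 + 27 + 22 = 74
J → K → G → N → L: 16 + 10 + 20 + 22 = 68
J → I → N → L: 15 + 14 + 22 = 51
J → H → L: 23 + 9 = 32
J → I → M → H → L: 15 + 10 + 29 + 9 = 63
Shortest: 32.

32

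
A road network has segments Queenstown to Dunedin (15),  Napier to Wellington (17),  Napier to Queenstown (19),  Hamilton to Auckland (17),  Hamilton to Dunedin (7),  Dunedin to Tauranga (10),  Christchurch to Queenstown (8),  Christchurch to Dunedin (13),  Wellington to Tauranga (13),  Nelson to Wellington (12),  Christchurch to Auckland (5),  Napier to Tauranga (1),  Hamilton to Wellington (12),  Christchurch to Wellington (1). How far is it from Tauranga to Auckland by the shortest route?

Some routes from Tauranga to Auckland:
Tauranga -> Napier -> Queenstown -> Christchurch -> Auckland: 1 + 19 + 8 + 5 = 33
Tauranga -> Dunedin -> Hamilton -> Wellington -> Christchurch -> Auckland: 10 + 7 + 12 + 1 + 5 = 35
Tauranga -> Wellington -> Christchurch -> Auckland: 13 + 1 + 5 = 19
Tauranga -> Napier -> Wellington -> Christchurch -> Auckland: 1 + 17 + 1 + 5 = 24
Tauranga -> Dunedin -> Christchurch -> Auckland: 10 + 13 + 5 = 28
Tauranga -> Dunedin -> Hamilton -> Auckland: 10 + 7 + 17 = 34
Best route has total 19.

19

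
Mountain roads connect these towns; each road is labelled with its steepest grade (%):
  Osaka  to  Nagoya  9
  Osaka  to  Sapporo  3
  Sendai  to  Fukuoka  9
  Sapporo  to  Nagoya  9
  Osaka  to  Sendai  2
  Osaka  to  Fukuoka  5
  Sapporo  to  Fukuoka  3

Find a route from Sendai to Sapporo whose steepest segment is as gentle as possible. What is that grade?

3

Checking several routes:
Sendai -> Osaka -> Sapporo: max(2, 3) = 3
Sendai -> Osaka -> Fukuoka -> Sapporo: max(2, 5, 3) = 5
Sendai -> Fukuoka -> Osaka -> Nagoya -> Sapporo: max(9, 5, 9, 9) = 9
The minimum achievable maximum is 3%.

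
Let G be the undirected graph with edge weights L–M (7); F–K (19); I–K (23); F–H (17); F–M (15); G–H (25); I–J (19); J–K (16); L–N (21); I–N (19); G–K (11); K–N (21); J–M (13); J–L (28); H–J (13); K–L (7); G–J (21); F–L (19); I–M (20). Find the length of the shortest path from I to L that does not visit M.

Some routes from I to L avoiding M:
I-N-L: 19 + 21 = 40
I-K-L: 23 + 7 = 30
I-J-G-K-L: 19 + 21 + 11 + 7 = 58
I-J-K-L: 19 + 16 + 7 = 42
I-N-K-L: 19 + 21 + 7 = 47
I-J-L: 19 + 28 = 47
Best route has total 30.

30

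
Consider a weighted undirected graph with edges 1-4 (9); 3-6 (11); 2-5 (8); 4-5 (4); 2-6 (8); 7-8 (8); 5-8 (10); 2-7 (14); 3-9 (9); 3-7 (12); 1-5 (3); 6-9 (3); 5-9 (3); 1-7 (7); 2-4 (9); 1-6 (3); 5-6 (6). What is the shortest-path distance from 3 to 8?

A few of the 3→8 routes:
3-7-8: 12 + 8 = 20
3-9-5-8: 9 + 3 + 10 = 22
3-6-1-5-8: 11 + 3 + 3 + 10 = 27
The minimum is 20.

20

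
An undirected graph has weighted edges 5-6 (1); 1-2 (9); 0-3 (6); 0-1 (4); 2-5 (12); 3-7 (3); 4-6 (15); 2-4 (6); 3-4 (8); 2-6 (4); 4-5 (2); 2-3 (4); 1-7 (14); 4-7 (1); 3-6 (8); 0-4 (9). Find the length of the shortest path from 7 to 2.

7

A few of the 7→2 routes:
7 - 4 - 2: 1 + 6 = 7
7 - 3 - 2: 3 + 4 = 7
7 - 4 - 5 - 6 - 2: 1 + 2 + 1 + 4 = 8
Best route has total 7.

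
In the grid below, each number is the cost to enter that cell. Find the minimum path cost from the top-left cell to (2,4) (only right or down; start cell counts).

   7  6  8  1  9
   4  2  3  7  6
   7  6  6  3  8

Best path: [0,0] → [1,0] → [1,1] → [1,2] → [2,2] → [2,3] → [2,4]
Cost: 7 + 4 + 2 + 3 + 6 + 3 + 8 = 33

33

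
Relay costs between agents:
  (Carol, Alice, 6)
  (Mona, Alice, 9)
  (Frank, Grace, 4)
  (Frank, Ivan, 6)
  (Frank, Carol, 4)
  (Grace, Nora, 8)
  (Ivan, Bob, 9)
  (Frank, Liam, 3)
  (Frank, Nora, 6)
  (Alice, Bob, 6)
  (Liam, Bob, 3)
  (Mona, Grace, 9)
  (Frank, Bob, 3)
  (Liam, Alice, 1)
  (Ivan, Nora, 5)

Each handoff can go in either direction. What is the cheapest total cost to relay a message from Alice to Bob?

Checking several routes:
Alice-Liam-Frank-Ivan-Bob: 1 + 3 + 6 + 9 = 19
Alice-Bob: 6
Alice-Liam-Bob: 1 + 3 = 4
Alice-Liam-Frank-Bob: 1 + 3 + 3 = 7
Alice-Carol-Frank-Bob: 6 + 4 + 3 = 13
Alice-Carol-Frank-Liam-Bob: 6 + 4 + 3 + 3 = 16
Shortest: 4.

4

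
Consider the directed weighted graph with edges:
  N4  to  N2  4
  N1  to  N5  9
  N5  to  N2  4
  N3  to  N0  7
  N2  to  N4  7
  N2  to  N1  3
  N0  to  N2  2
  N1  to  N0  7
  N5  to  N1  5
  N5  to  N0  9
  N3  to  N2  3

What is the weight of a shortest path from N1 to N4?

Routes from N1 to N4:
N1→N5→N2→N4: 9 + 4 + 7 = 20
N1→N5→N0→N2→N4: 9 + 9 + 2 + 7 = 27
N1→N0→N2→N4: 7 + 2 + 7 = 16
Best route has total 16.

16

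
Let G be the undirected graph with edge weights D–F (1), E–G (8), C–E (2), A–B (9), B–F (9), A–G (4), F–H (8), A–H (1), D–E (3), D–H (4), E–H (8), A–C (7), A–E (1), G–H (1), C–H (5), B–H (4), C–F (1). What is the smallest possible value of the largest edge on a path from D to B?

4

Checking several routes:
D→E→A→G→H→B: max(3, 1, 4, 1, 4) = 4
D→F→C→E→A→H→B: max(1, 1, 2, 1, 1, 4) = 4
D→H→B: max(4, 4) = 4
D→E→A→H→B: max(3, 1, 1, 4) = 4
D→F→C→E→A→G→H→B: max(1, 1, 2, 1, 4, 1, 4) = 4
D→F→C→H→B: max(1, 1, 5, 4) = 5
The minimum achievable maximum is 4.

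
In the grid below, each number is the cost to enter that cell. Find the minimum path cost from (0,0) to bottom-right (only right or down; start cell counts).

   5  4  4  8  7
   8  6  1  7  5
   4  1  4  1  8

Take (0,0)→(0,1)→(0,2)→(1,2)→(2,2)→(2,3)→(2,4) for a total of 5 + 4 + 4 + 1 + 4 + 1 + 8 = 27.
For comparison, the top-then-right route costs 41.

27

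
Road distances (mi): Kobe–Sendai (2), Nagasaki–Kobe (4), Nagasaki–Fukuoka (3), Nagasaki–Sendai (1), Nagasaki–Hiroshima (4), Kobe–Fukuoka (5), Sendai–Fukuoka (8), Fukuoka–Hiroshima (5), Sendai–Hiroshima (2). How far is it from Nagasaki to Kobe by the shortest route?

3

Some routes from Nagasaki to Kobe:
Nagasaki-Sendai-Kobe: 1 + 2 = 3
Nagasaki-Hiroshima-Sendai-Kobe: 4 + 2 + 2 = 8
Nagasaki-Kobe: 4
Nagasaki-Fukuoka-Kobe: 3 + 5 = 8
Shortest: 3 mi.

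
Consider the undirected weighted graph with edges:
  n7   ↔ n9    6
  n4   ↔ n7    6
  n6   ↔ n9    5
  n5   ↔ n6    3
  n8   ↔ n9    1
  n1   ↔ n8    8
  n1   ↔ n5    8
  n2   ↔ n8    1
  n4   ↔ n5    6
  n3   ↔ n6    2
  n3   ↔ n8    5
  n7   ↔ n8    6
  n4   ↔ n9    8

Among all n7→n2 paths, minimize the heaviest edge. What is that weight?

Checking several routes:
n7 - n4 - n5 - n6 - n9 - n8 - n2: max(6, 6, 3, 5, 1, 1) = 6
n7 - n4 - n5 - n6 - n3 - n8 - n2: max(6, 6, 3, 2, 5, 1) = 6
n7 - n8 - n2: max(6, 1) = 6
n7 - n9 - n8 - n2: max(6, 1, 1) = 6
n7 - n4 - n5 - n1 - n8 - n2: max(6, 6, 8, 8, 1) = 8
n7 - n9 - n6 - n3 - n8 - n2: max(6, 5, 2, 5, 1) = 6
Smallest bottleneck: 6.

6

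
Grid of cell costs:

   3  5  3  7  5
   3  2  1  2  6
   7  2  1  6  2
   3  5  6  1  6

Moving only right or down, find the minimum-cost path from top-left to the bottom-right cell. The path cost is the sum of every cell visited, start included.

23

One optimal route is (0,0) → (1,0) → (1,1) → (1,2) → (2,2) → (2,3) → (3,3) → (3,4).
Its cost is 3 + 3 + 2 + 1 + 1 + 6 + 1 + 6 = 23.
(Top row then right column would cost 37.)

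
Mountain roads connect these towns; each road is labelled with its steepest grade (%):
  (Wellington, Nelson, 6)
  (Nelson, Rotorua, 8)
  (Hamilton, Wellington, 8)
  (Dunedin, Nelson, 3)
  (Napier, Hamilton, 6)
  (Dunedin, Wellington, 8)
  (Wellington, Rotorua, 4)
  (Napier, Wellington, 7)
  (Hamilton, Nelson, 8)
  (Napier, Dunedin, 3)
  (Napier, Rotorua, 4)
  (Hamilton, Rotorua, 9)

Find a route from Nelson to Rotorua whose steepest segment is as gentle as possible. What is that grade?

Checking several routes:
Nelson - Wellington - Rotorua: max(6, 4) = 6
Nelson - Wellington - Napier - Rotorua: max(6, 7, 4) = 7
Nelson - Dunedin - Napier - Rotorua: max(3, 3, 4) = 4
Nelson - Dunedin - Napier - Wellington - Rotorua: max(3, 3, 7, 4) = 7
Best route has worst link 4%.

4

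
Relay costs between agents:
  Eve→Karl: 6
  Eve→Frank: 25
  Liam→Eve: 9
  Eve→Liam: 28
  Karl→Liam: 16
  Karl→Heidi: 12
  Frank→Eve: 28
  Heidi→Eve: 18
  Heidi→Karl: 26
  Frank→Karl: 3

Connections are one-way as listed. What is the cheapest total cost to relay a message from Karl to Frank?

50

Routes from Karl to Frank:
Karl-Liam-Eve-Frank: 16 + 9 + 25 = 50
Karl-Heidi-Eve-Frank: 12 + 18 + 25 = 55
Best route has total 50.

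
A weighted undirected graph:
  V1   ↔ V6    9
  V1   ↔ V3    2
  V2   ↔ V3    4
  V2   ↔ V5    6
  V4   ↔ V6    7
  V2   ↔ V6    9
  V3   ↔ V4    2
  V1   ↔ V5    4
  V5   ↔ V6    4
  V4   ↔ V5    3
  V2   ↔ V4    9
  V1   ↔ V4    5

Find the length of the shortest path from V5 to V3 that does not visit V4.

6

Comparing a few candidate routes:
V5 → V1 → V3: 4 + 2 = 6
V5 → V2 → V3: 6 + 4 = 10
V5 → V6 → V2 → V3: 4 + 9 + 4 = 17
V5 → V6 → V1 → V3: 4 + 9 + 2 = 15
V5 → V1 → V6 → V2 → V3: 4 + 9 + 9 + 4 = 26
Best route has total 6.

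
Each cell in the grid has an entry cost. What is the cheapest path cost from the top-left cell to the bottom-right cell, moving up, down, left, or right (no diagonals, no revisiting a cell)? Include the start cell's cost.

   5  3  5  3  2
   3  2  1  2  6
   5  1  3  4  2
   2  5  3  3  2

Best path: (0,0)→(0,1)→(1,1)→(1,2)→(1,3)→(2,3)→(2,4)→(3,4)
Cost: 5 + 3 + 2 + 1 + 2 + 4 + 2 + 2 = 21

21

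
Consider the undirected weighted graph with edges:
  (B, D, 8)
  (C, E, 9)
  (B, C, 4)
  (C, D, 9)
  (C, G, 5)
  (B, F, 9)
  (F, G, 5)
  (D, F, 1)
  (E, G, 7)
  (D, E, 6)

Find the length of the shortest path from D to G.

Some routes from D to G:
D → C → G: 9 + 5 = 14
D → F → G: 1 + 5 = 6
D → B → C → G: 8 + 4 + 5 = 17
D → E → G: 6 + 7 = 13
The minimum is 6.

6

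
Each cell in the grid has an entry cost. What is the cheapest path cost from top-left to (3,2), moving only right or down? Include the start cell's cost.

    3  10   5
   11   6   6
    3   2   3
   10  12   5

27

One optimal route is [0,0] → [1,0] → [2,0] → [2,1] → [2,2] → [3,2].
Its cost is 3 + 11 + 3 + 2 + 3 + 5 = 27.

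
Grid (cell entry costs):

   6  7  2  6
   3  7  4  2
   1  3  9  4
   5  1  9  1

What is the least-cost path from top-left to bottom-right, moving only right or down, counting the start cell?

24

Cheapest: r0c0 → r1c0 → r2c0 → r2c1 → r3c1 → r3c2 → r3c3
  6 + 3 + 1 + 3 + 1 + 9 + 1 = 24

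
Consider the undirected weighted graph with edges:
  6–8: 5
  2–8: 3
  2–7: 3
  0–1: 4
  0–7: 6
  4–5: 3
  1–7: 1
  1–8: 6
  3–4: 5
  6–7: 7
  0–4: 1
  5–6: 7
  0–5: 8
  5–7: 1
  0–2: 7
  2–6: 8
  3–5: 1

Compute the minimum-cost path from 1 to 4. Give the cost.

Some routes from 1 to 4:
1→7→5→4: 1 + 1 + 3 = 5
1→7→5→0→4: 1 + 1 + 8 + 1 = 11
1→7→5→3→4: 1 + 1 + 1 + 5 = 8
1→7→2→0→4: 1 + 3 + 7 + 1 = 12
1→0→4: 4 + 1 = 5
1→7→0→4: 1 + 6 + 1 = 8
The minimum is 5.

5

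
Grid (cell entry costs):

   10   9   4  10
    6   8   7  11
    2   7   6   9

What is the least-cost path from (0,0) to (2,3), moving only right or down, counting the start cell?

40

One optimal route is (0,0) → (1,0) → (2,0) → (2,1) → (2,2) → (2,3).
Its cost is 10 + 6 + 2 + 7 + 6 + 9 = 40.
(Top row then right column would cost 53.)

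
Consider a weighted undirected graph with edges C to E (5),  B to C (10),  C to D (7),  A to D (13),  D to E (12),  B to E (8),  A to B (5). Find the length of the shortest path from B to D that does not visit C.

Routes from B to D avoiding C:
B→E→D: 8 + 12 = 20
B→A→D: 5 + 13 = 18
The minimum is 18.

18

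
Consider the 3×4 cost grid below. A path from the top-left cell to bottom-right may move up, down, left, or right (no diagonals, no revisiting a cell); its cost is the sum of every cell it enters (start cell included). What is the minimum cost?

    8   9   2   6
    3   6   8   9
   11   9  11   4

Best path: (0,0)→(0,1)→(0,2)→(0,3)→(1,3)→(2,3)
Cost: 8 + 9 + 2 + 6 + 9 + 4 = 38

38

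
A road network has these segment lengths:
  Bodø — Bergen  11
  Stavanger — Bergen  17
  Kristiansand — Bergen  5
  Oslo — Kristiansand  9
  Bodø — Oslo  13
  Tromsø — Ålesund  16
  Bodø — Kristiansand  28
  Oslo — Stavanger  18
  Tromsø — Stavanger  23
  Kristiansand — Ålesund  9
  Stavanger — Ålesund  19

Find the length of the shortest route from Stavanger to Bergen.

A few of the Stavanger→Bergen routes:
Stavanger - Bergen: 17
Stavanger - Ålesund - Kristiansand - Bergen: 19 + 9 + 5 = 33
Stavanger - Oslo - Kristiansand - Bergen: 18 + 9 + 5 = 32
The minimum is 17.

17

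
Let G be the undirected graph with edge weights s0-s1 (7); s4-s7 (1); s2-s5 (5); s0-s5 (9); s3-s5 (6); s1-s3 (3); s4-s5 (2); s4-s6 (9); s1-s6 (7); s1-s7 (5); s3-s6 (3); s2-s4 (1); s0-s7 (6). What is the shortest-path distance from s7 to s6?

10

A few of the s7→s6 routes:
s7-s1-s6: 5 + 7 = 12
s7-s4-s2-s5-s3-s6: 1 + 1 + 5 + 6 + 3 = 16
s7-s1-s3-s6: 5 + 3 + 3 = 11
s7-s4-s6: 1 + 9 = 10
s7-s4-s5-s3-s6: 1 + 2 + 6 + 3 = 12
Shortest: 10.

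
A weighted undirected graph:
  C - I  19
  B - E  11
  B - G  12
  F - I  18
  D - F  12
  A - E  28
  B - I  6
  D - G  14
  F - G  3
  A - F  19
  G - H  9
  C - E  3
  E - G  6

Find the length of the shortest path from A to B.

Checking several routes:
A -> F -> G -> B: 19 + 3 + 12 = 34
A -> F -> G -> E -> C -> I -> B: 19 + 3 + 6 + 3 + 19 + 6 = 56
A -> E -> G -> B: 28 + 6 + 12 = 46
A -> F -> I -> B: 19 + 18 + 6 = 43
A -> F -> G -> E -> B: 19 + 3 + 6 + 11 = 39
A -> E -> B: 28 + 11 = 39
Best route has total 34.

34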